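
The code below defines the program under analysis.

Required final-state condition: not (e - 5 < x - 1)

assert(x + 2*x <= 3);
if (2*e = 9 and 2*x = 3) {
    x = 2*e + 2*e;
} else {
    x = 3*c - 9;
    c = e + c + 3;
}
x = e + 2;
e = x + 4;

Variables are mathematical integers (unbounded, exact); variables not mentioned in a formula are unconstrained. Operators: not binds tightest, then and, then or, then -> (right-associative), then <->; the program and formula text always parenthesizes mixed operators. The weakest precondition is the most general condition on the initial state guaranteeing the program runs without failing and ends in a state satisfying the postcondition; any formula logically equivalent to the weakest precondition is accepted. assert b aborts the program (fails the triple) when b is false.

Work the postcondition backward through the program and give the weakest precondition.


Working backward. After the program, the postcondition not (e - 5 < x - 1) must hold; in canonical form it is not (e < x + 4).
Before e := x + 4: true
Before x := e + 2: true
Then branch requires true; else branch requires true.
Before the if: true
Before assert x + 2*x <= 3: 3*x <= 3
Answer: WP = 3*x <= 3


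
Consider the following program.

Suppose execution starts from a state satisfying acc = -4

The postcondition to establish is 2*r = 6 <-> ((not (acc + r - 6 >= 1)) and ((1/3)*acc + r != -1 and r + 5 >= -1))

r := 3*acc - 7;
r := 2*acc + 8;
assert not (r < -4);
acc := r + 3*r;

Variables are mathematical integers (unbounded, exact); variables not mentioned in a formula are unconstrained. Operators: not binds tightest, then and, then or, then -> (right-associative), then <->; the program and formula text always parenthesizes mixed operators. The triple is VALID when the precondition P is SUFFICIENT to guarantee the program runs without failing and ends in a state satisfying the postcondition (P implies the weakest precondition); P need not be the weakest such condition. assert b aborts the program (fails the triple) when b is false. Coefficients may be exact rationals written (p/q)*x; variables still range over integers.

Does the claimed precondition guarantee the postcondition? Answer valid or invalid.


Working backward. After the program, the postcondition 2*r = 6 <-> ((not (acc + r - 6 >= 1)) and ((1/3)*acc + r != -1 and r + 5 >= -1)) must hold; in canonical form it is 2*r = 6 <-> ((not (acc + r >= 7)) and (1/3)*acc + r != -1 and r >= -6).
Before acc := r + 3*r: 2*r = 6 <-> ((not (5*r >= 7)) and (7/3)*r != -1 and r >= -6)
Before assert not (r < -4): (not (r < -4)) and (2*r = 6 <-> ((not (5*r >= 7)) and (7/3)*r != -1 and r >= -6))
Before r := 2*acc + 8: (not (2*acc < -12)) and (4*acc = -10 <-> ((not (10*acc >= -33)) and (14/3)*acc != -59/3 and 2*acc >= -14))
Before r := 3*acc - 7: (not (2*acc < -12)) and (4*acc = -10 <-> ((not (10*acc >= -33)) and (14/3)*acc != -59/3 and 2*acc >= -14))
The weakest precondition is (not (2*acc < -12)) and (4*acc = -10 <-> ((not (10*acc >= -33)) and (14/3)*acc != -59/3 and 2*acc >= -14)).
Check whether acc = -4 implies it.
Countermodel: at the initial state acc = -4, the precondition holds but the weakest precondition fails.
Answer: invalid


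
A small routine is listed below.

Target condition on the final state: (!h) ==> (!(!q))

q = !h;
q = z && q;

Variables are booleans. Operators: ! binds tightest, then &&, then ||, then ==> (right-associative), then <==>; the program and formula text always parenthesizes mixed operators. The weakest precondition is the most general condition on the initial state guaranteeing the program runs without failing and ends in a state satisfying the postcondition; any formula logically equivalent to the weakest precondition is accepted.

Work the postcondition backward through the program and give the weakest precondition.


Working backward. After the program, the postcondition (!h) ==> (!(!q)) must hold; in canonical form it is (!h) ==> q.
Before q := z && q: (!h) ==> (z && q)
Before q := !h: (!h) ==> (z && (!h))
Answer: WP = (!h) ==> (z && (!h))


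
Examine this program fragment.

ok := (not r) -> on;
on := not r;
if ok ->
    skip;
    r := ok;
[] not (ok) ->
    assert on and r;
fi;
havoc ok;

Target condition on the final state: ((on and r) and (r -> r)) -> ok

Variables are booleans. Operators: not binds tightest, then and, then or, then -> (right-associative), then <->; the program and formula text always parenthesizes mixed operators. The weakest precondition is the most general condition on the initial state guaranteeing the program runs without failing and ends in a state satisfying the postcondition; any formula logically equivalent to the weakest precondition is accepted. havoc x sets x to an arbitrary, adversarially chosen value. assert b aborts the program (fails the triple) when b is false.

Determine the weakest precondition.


Working backward. After the program, the postcondition ((on and r) and (r -> r)) -> ok must hold; in canonical form it is (on and r) -> ok.
Before havoc ok: not (on and r)
Then branch requires not (on and ok); else branch requires on and r and (not (on and r)).
Before the if: (ok -> (not (on and ok))) and ((not ok) -> (on and r and (not (on and r))))
Before on := not r: (ok -> (not ((not r) and ok))) and ok
Before ok := (not r) -> on: (((not r) -> on) -> (not ((not r) and ((not r) -> on)))) and ((not r) -> on)
Answer: WP = (((not r) -> on) -> (not ((not r) and ((not r) -> on)))) and ((not r) -> on)


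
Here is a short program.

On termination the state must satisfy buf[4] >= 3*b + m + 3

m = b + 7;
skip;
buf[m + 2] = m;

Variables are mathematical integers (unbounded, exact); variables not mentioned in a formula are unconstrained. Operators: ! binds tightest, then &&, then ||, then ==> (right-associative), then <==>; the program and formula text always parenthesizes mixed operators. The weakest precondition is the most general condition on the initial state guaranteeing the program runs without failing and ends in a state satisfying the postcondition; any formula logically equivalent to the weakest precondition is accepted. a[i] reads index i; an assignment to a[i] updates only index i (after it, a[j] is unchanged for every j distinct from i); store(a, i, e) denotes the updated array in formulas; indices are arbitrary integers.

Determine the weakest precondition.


Working backward. After the program, buf[4] >= 3*b + m + 3 must hold.
Before buf[m + 2] := m: store(buf, m + 2, m)[4] >= 3*b + m + 3
Before skip: store(buf, m + 2, m)[4] >= 3*b + m + 3
Before m := b + 7: store(buf, b + 9, b + 7)[4] >= 4*b + 10
Answer: WP = store(buf, b + 9, b + 7)[4] >= 4*b + 10


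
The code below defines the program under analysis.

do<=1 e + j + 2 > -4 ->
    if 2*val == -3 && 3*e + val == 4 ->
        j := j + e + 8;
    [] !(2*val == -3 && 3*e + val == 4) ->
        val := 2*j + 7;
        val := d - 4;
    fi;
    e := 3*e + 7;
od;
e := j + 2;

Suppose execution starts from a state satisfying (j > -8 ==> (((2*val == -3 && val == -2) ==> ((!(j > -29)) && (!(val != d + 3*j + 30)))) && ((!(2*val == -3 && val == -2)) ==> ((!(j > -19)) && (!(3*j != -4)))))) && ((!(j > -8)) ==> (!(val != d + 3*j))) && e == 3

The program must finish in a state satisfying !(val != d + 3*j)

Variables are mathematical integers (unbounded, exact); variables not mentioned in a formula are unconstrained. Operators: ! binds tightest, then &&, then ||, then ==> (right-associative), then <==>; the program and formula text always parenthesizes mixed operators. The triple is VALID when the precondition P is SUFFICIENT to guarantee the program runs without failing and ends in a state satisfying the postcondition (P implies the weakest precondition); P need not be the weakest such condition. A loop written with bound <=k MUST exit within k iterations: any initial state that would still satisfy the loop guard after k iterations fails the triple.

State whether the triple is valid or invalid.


Working backward. After the program, !(val != d + 3*j) must hold.
Before e := j + 2: !(val != d + 3*j)
Before the loop (bound <=1), unroll the exhaustion recursion (WP_0 = exit-now case; WP_j = one more guarded iteration, up to j = 1):
  WP_0: (!(e + j > -6)) && (!(val != d + 3*j))
  WP_1: (e + j > -6 ==> (((2*val == -3 && 3*e + val == 4) ==> ((!(4*e + j > -21)) && (!(val != d + 3*e + 3*j + 24)))) && ((!(2*val == -3 && 3*e + val == 4)) ==> ((!(3*e + j > -13)) && (!(3*j != -4)))))) && ((!(e + j > -6)) ==> (!(val != d + 3*j)))
So before the loop: (e + j > -6 ==> (((2*val == -3 && 3*e + val == 4) ==> ((!(4*e + j > -21)) && (!(val != d + 3*e + 3*j + 24)))) && ((!(2*val == -3 && 3*e + val == 4)) ==> ((!(3*e + j > -13)) && (!(3*j != -4)))))) && ((!(e + j > -6)) ==> (!(val != d + 3*j)))
The weakest precondition is (e + j > -6 ==> (((2*val == -3 && 3*e + val == 4) ==> ((!(4*e + j > -21)) && (!(val != d + 3*e + 3*j + 24)))) && ((!(2*val == -3 && 3*e + val == 4)) ==> ((!(3*e + j > -13)) && (!(3*j != -4)))))) && ((!(e + j > -6)) ==> (!(val != d + 3*j))).
Check whether (j > -8 ==> (((2*val == -3 && val == -2) ==> ((!(j > -29)) && (!(val != d + 3*j + 30)))) && ((!(2*val == -3 && val == -2)) ==> ((!(j > -19)) && (!(3*j != -4)))))) && ((!(j > -8)) ==> (!(val != d + 3*j))) && e == 3 implies it.
Countermodel: at the initial state d = 24, e = 3, j = -8, val = 0, the precondition holds but the weakest precondition fails.
Answer: invalid


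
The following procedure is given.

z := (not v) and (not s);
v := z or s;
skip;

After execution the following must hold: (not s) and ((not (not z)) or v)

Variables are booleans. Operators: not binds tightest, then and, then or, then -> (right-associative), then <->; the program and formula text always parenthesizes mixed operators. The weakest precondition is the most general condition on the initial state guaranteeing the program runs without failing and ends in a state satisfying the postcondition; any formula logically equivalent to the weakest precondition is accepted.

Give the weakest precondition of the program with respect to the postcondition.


Working backward. After the program, the postcondition (not s) and ((not (not z)) or v) must hold; in canonical form it is (not s) and (z or v).
Before skip: (not s) and (z or v)
Before v := z or s: (not s) and (z or s)
Before z := (not v) and (not s): (not s) and (((not v) and (not s)) or s)
Answer: WP = (not s) and (((not v) and (not s)) or s)


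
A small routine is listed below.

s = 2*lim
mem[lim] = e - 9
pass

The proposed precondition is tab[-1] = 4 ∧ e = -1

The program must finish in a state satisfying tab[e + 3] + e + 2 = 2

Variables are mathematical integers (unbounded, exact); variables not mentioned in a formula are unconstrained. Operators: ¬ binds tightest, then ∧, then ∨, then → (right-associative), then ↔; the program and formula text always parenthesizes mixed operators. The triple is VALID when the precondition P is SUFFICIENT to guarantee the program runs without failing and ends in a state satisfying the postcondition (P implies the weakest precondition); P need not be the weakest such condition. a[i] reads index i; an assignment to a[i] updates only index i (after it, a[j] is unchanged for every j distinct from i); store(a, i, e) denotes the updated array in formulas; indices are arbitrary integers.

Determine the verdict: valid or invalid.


Working backward. After the program, the postcondition tab[e + 3] + e + 2 = 2 must hold; in canonical form it is tab[e + 3] + e = 0.
Before skip: tab[e + 3] + e = 0
Before mem[lim] := e - 9: tab[e + 3] + e = 0
Before s := 2*lim: tab[e + 3] + e = 0
The weakest precondition is tab[e + 3] + e = 0.
Check whether tab[-1] = 4 ∧ e = -1 implies it.
Countermodel: at the initial state e = -1, tab = {[-1] = 4, [2] = 3, elsewhere 4}, the precondition holds but the weakest precondition fails.
Answer: invalid


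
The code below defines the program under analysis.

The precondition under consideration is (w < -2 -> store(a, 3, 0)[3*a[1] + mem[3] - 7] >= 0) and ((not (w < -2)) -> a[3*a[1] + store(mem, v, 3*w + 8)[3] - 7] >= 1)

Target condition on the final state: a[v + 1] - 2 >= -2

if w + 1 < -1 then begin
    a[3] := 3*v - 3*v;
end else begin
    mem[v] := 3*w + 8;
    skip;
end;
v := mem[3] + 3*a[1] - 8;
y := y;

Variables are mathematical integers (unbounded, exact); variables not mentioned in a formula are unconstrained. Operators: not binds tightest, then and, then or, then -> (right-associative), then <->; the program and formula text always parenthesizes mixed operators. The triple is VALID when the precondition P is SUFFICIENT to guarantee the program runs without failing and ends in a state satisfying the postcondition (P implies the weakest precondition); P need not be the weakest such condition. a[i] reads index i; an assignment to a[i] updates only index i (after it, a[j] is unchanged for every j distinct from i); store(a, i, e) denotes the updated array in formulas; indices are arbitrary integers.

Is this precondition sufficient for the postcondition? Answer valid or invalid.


Working backward. After the program, the postcondition a[v + 1] - 2 >= -2 must hold; in canonical form it is a[v + 1] >= 0.
Before y := y: a[v + 1] >= 0
Before v := mem[3] + 3*a[1] - 8: a[3*a[1] + mem[3] - 7] >= 0
Then branch requires store(a, 3, 0)[3*a[1] + mem[3] - 7] >= 0; else branch requires a[3*a[1] + store(mem, v, 3*w + 8)[3] - 7] >= 0.
Before the if: (w < -2 -> store(a, 3, 0)[3*a[1] + mem[3] - 7] >= 0) and ((not (w < -2)) -> a[3*a[1] + store(mem, v, 3*w + 8)[3] - 7] >= 0)
The weakest precondition is (w < -2 -> store(a, 3, 0)[3*a[1] + mem[3] - 7] >= 0) and ((not (w < -2)) -> a[3*a[1] + store(mem, v, 3*w + 8)[3] - 7] >= 0).
Check whether (w < -2 -> store(a, 3, 0)[3*a[1] + mem[3] - 7] >= 0) and ((not (w < -2)) -> a[3*a[1] + store(mem, v, 3*w + 8)[3] - 7] >= 1) implies it.
Every state satisfying the precondition satisfies the weakest precondition: the implication holds.
Answer: valid


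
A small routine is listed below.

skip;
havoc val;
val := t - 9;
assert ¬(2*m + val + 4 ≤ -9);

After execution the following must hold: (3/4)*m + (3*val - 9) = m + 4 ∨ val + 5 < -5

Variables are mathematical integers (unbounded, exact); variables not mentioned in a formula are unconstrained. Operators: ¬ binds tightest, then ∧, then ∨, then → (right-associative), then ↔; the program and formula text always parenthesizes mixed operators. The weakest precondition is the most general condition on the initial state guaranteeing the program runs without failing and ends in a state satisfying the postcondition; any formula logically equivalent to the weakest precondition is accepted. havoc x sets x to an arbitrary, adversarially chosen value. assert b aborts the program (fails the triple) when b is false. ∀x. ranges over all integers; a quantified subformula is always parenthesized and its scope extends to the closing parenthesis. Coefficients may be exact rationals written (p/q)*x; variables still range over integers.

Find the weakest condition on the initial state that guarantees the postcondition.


Working backward. After the program, the postcondition (3/4)*m + (3*val - 9) = m + 4 ∨ val + 5 < -5 must hold; in canonical form it is 3*val = (1/4)*m + 13 ∨ val < -10.
Before assert ¬(2*m + val + 4 ≤ -9): (¬(2*m + val ≤ -13)) ∧ (3*val = (1/4)*m + 13 ∨ val < -10)
Before val := t - 9: (¬(2*m + t ≤ -4)) ∧ (3*t = (1/4)*m + 40 ∨ t < -1)
Before havoc val: (¬(2*m + t ≤ -4)) ∧ (3*t = (1/4)*m + 40 ∨ t < -1)
Before skip: (¬(2*m + t ≤ -4)) ∧ (3*t = (1/4)*m + 40 ∨ t < -1)
Answer: WP = (¬(2*m + t ≤ -4)) ∧ (3*t = (1/4)*m + 40 ∨ t < -1)


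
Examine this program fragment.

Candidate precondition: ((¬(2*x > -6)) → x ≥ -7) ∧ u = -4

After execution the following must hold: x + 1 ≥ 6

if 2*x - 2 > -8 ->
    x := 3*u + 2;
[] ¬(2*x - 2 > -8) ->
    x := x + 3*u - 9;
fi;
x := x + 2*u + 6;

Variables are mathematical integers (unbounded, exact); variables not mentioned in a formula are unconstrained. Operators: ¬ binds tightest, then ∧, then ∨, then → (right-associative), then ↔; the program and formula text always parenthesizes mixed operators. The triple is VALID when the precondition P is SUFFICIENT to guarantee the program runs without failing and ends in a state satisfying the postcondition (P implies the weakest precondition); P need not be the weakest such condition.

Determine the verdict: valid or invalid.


Working backward. After the program, the postcondition x + 1 ≥ 6 must hold; in canonical form it is x ≥ 5.
Before x := x + 2*u + 6: 2*u + x ≥ -1
Then branch requires 5*u ≥ -3; else branch requires 5*u + x ≥ 8.
Before the if: (2*x > -6 → 5*u ≥ -3) ∧ ((¬(2*x > -6)) → 5*u + x ≥ 8)
The weakest precondition is (2*x > -6 → 5*u ≥ -3) ∧ ((¬(2*x > -6)) → 5*u + x ≥ 8).
Check whether ((¬(2*x > -6)) → x ≥ -7) ∧ u = -4 implies it.
Countermodel: at the initial state u = -4, x = 0, the precondition holds but the weakest precondition fails.
Answer: invalid


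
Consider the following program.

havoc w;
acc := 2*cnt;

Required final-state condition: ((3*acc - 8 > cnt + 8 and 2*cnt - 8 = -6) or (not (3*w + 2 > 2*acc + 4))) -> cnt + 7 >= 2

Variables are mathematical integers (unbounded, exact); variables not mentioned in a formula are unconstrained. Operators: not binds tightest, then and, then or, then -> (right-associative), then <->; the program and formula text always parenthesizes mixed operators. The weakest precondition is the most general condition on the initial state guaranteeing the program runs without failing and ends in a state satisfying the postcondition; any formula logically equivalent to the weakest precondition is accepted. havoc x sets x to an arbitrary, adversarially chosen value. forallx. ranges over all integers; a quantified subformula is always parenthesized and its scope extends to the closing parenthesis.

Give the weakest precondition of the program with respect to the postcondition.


Working backward. After the program, the postcondition ((3*acc - 8 > cnt + 8 and 2*cnt - 8 = -6) or (not (3*w + 2 > 2*acc + 4))) -> cnt + 7 >= 2 must hold; in canonical form it is ((3*acc > cnt + 16 and 2*cnt = 2) or (not (3*w > 2*acc + 2))) -> cnt >= -5.
Before acc := 2*cnt: ((5*cnt > 16 and 2*cnt = 2) or (not (3*w > 4*cnt + 2))) -> cnt >= -5
Before havoc w: forall w_1. (((5*cnt > 16 and 2*cnt = 2) or (not (3*w_1 > 4*cnt + 2))) -> cnt >= -5)
Answer: WP = forall w_1. (((5*cnt > 16 and 2*cnt = 2) or (not (3*w_1 > 4*cnt + 2))) -> cnt >= -5)


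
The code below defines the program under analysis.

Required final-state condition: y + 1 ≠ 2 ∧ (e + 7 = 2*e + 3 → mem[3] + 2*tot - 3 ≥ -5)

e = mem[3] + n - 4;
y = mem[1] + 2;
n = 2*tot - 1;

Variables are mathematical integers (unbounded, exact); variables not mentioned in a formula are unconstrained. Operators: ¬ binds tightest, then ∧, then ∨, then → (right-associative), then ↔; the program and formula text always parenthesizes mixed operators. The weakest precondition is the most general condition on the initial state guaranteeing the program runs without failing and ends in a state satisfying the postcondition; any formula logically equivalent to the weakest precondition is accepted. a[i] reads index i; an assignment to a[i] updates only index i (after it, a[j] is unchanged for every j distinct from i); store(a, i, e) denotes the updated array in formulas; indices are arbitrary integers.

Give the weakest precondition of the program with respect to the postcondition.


Working backward. After the program, the postcondition y + 1 ≠ 2 ∧ (e + 7 = 2*e + 3 → mem[3] + 2*tot - 3 ≥ -5) must hold; in canonical form it is y ≠ 1 ∧ (e = 4 → mem[3] + 2*tot ≥ -2).
Before n := 2*tot - 1: y ≠ 1 ∧ (e = 4 → mem[3] + 2*tot ≥ -2)
Before y := mem[1] + 2: mem[1] ≠ -1 ∧ (e = 4 → mem[3] + 2*tot ≥ -2)
Before e := mem[3] + n - 4: mem[1] ≠ -1 ∧ (mem[3] + n = 8 → mem[3] + 2*tot ≥ -2)
Answer: WP = mem[1] ≠ -1 ∧ (mem[3] + n = 8 → mem[3] + 2*tot ≥ -2)


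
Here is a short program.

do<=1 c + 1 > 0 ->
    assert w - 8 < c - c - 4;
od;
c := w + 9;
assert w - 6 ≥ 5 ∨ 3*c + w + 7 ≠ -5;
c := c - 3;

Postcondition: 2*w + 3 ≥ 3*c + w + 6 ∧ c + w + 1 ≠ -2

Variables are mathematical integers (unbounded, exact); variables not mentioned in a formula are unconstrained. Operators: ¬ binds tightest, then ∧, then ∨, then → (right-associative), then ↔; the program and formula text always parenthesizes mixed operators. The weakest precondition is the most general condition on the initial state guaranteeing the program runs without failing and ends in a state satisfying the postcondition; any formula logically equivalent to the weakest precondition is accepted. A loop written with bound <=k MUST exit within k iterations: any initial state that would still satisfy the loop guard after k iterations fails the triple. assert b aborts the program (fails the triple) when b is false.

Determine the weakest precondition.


Working backward. After the program, the postcondition 2*w + 3 ≥ 3*c + w + 6 ∧ c + w + 1 ≠ -2 must hold; in canonical form it is w ≥ 3*c + 3 ∧ c + w ≠ -3.
Before c := c - 3: w ≥ 3*c - 6 ∧ c + w ≠ 0
Before assert w - 6 ≥ 5 ∨ 3*c + w + 7 ≠ -5: (w ≥ 11 ∨ 3*c + w ≠ -12) ∧ w ≥ 3*c - 6 ∧ c + w ≠ 0
Before c := w + 9: (w ≥ 11 ∨ 4*w ≠ -39) ∧ 2*w ≤ -21 ∧ 2*w ≠ -9
Before the loop (bound <=1), unroll the exhaustion recursion (WP_0 = exit-now case; WP_j = one more guarded iteration, up to j = 1):
  WP_0: (¬(c > -1)) ∧ (w ≥ 11 ∨ 4*w ≠ -39) ∧ 2*w ≤ -21 ∧ 2*w ≠ -9
  WP_1: (c > -1 → (w < 4 ∧ (¬(c > -1)) ∧ (w ≥ 11 ∨ 4*w ≠ -39) ∧ 2*w ≤ -21 ∧ 2*w ≠ -9)) ∧ ((¬(c > -1)) → ((w ≥ 11 ∨ 4*w ≠ -39) ∧ 2*w ≤ -21 ∧ 2*w ≠ -9))
So before the loop: (c > -1 → (w < 4 ∧ (¬(c > -1)) ∧ (w ≥ 11 ∨ 4*w ≠ -39) ∧ 2*w ≤ -21 ∧ 2*w ≠ -9)) ∧ ((¬(c > -1)) → ((w ≥ 11 ∨ 4*w ≠ -39) ∧ 2*w ≤ -21 ∧ 2*w ≠ -9))
Answer: WP = (c > -1 → (w < 4 ∧ (¬(c > -1)) ∧ (w ≥ 11 ∨ 4*w ≠ -39) ∧ 2*w ≤ -21 ∧ 2*w ≠ -9)) ∧ ((¬(c > -1)) → ((w ≥ 11 ∨ 4*w ≠ -39) ∧ 2*w ≤ -21 ∧ 2*w ≠ -9))


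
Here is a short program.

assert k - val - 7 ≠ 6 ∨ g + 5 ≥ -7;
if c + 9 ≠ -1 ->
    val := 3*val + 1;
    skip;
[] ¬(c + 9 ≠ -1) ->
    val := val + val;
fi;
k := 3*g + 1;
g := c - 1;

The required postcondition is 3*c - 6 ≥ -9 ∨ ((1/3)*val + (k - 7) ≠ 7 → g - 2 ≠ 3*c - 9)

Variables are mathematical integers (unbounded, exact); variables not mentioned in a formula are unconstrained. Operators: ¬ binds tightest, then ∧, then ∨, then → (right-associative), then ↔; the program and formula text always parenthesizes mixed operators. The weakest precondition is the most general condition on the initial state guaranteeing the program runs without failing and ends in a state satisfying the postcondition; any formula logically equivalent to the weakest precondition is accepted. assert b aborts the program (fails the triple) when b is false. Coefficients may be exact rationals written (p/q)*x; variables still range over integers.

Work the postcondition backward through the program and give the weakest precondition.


Working backward. After the program, the postcondition 3*c - 6 ≥ -9 ∨ ((1/3)*val + (k - 7) ≠ 7 → g - 2 ≠ 3*c - 9) must hold; in canonical form it is 3*c ≥ -3 ∨ (k + (1/3)*val ≠ 14 → g ≠ 3*c - 7).
Before g := c - 1: 3*c ≥ -3 ∨ (k + (1/3)*val ≠ 14 → 2*c ≠ 6)
Before k := 3*g + 1: 3*c ≥ -3 ∨ (3*g + (1/3)*val ≠ 13 → 2*c ≠ 6)
Then branch requires 3*c ≥ -3 ∨ (3*g + val ≠ 38/3 → 2*c ≠ 6); else branch requires 3*c ≥ -3 ∨ (3*g + (2/3)*val ≠ 13 → 2*c ≠ 6).
Before the if: (c ≠ -10 → (3*c ≥ -3 ∨ (3*g + val ≠ 38/3 → 2*c ≠ 6))) ∧ ((¬(c ≠ -10)) → (3*c ≥ -3 ∨ (3*g + (2/3)*val ≠ 13 → 2*c ≠ 6)))
Before assert k - val - 7 ≠ 6 ∨ g + 5 ≥ -7: (k ≠ val + 13 ∨ g ≥ -12) ∧ (c ≠ -10 → (3*c ≥ -3 ∨ (3*g + val ≠ 38/3 → 2*c ≠ 6))) ∧ ((¬(c ≠ -10)) → (3*c ≥ -3 ∨ (3*g + (2/3)*val ≠ 13 → 2*c ≠ 6)))
Answer: WP = (k ≠ val + 13 ∨ g ≥ -12) ∧ (c ≠ -10 → (3*c ≥ -3 ∨ (3*g + val ≠ 38/3 → 2*c ≠ 6))) ∧ ((¬(c ≠ -10)) → (3*c ≥ -3 ∨ (3*g + (2/3)*val ≠ 13 → 2*c ≠ 6)))


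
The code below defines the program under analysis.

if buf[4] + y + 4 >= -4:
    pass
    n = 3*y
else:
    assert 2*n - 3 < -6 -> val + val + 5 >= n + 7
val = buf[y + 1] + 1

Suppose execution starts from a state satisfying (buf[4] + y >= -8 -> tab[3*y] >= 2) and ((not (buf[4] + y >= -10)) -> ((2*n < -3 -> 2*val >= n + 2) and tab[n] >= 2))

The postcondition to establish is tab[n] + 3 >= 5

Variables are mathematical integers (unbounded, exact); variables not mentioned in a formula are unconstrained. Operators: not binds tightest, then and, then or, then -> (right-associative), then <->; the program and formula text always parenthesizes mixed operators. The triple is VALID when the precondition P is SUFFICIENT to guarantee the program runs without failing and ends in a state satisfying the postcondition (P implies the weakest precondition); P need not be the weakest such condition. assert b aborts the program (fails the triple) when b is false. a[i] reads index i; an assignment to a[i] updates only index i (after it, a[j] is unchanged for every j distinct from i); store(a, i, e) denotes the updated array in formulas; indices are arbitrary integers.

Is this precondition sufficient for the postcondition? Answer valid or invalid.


Working backward. After the program, the postcondition tab[n] + 3 >= 5 must hold; in canonical form it is tab[n] >= 2.
Before val := buf[y + 1] + 1: tab[n] >= 2
Then branch requires tab[3*y] >= 2; else branch requires (2*n < -3 -> 2*val >= n + 2) and tab[n] >= 2.
Before the if: (buf[4] + y >= -8 -> tab[3*y] >= 2) and ((not (buf[4] + y >= -8)) -> ((2*n < -3 -> 2*val >= n + 2) and tab[n] >= 2))
The weakest precondition is (buf[4] + y >= -8 -> tab[3*y] >= 2) and ((not (buf[4] + y >= -8)) -> ((2*n < -3 -> 2*val >= n + 2) and tab[n] >= 2)).
Check whether (buf[4] + y >= -8 -> tab[3*y] >= 2) and ((not (buf[4] + y >= -10)) -> ((2*n < -3 -> 2*val >= n + 2) and tab[n] >= 2)) implies it.
Countermodel: at the initial state buf = {[-27] = 0, [-3] = 0, [4] = 0, elsewhere 0}, n = -3, tab = {[-27] = 1, [-3] = 1, [4] = 1, elsewhere 1}, val = -1, y = -9, the precondition holds but the weakest precondition fails.
Answer: invalid


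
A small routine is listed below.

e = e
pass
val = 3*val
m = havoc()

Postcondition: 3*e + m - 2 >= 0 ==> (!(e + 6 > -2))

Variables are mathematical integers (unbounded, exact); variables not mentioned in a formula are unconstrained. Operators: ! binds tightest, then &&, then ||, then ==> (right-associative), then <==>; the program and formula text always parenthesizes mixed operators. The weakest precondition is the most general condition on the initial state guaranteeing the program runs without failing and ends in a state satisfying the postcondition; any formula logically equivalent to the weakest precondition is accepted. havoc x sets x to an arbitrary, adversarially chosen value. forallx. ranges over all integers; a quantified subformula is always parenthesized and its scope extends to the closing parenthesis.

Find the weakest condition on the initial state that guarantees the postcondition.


Working backward. After the program, the postcondition 3*e + m - 2 >= 0 ==> (!(e + 6 > -2)) must hold; in canonical form it is 3*e + m >= 2 ==> (!(e > -8)).
Before havoc m: forall m_1. (3*e + m_1 >= 2 ==> (!(e > -8)))
Before val := 3*val: forall m_1. (3*e + m_1 >= 2 ==> (!(e > -8)))
Before skip: forall m_1. (3*e + m_1 >= 2 ==> (!(e > -8)))
Before e := e: forall m_1. (3*e + m_1 >= 2 ==> (!(e > -8)))
Answer: WP = forall m_1. (3*e + m_1 >= 2 ==> (!(e > -8)))


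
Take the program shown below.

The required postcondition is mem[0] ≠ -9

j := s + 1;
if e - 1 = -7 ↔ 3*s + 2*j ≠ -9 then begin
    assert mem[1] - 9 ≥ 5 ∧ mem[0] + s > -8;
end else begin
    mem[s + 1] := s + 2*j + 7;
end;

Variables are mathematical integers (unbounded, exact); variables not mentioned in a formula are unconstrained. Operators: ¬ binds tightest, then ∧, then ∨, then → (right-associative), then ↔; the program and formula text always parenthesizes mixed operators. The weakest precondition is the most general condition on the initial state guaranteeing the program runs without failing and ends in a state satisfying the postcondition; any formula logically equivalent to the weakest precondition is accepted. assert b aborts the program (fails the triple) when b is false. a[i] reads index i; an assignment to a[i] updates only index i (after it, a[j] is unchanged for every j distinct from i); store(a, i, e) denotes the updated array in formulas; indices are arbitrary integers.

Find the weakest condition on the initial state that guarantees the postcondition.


Working backward. After the program, mem[0] ≠ -9 must hold.
Then branch requires mem[1] ≥ 14 ∧ mem[0] + s > -8 ∧ mem[0] ≠ -9; else branch requires store(mem, s + 1, 2*j + s + 7)[0] ≠ -9.
Before the if: ((e = -6 ↔ 2*j + 3*s ≠ -9) → (mem[1] ≥ 14 ∧ mem[0] + s > -8 ∧ mem[0] ≠ -9)) ∧ ((¬(e = -6 ↔ 2*j + 3*s ≠ -9)) → store(mem, s + 1, 2*j + s + 7)[0] ≠ -9)
Before j := s + 1: ((e = -6 ↔ 5*s ≠ -11) → (mem[1] ≥ 14 ∧ mem[0] + s > -8 ∧ mem[0] ≠ -9)) ∧ ((¬(e = -6 ↔ 5*s ≠ -11)) → store(mem, s + 1, 3*s + 9)[0] ≠ -9)
Answer: WP = ((e = -6 ↔ 5*s ≠ -11) → (mem[1] ≥ 14 ∧ mem[0] + s > -8 ∧ mem[0] ≠ -9)) ∧ ((¬(e = -6 ↔ 5*s ≠ -11)) → store(mem, s + 1, 3*s + 9)[0] ≠ -9)


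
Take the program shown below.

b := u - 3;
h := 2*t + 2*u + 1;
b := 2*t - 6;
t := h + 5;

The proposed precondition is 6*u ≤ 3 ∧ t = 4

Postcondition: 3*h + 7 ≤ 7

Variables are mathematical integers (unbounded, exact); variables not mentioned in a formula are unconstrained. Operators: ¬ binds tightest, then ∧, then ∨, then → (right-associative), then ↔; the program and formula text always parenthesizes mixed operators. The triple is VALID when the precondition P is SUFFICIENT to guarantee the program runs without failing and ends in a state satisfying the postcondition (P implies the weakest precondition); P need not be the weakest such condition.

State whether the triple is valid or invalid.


Working backward. After the program, the postcondition 3*h + 7 ≤ 7 must hold; in canonical form it is 3*h ≤ 0.
Before t := h + 5: 3*h ≤ 0
Before b := 2*t - 6: 3*h ≤ 0
Before h := 2*t + 2*u + 1: 6*t + 6*u ≤ -3
Before b := u - 3: 6*t + 6*u ≤ -3
The weakest precondition is 6*t + 6*u ≤ -3.
Check whether 6*u ≤ 3 ∧ t = 4 implies it.
Countermodel: at the initial state t = 4, u = -4, the precondition holds but the weakest precondition fails.
Answer: invalid


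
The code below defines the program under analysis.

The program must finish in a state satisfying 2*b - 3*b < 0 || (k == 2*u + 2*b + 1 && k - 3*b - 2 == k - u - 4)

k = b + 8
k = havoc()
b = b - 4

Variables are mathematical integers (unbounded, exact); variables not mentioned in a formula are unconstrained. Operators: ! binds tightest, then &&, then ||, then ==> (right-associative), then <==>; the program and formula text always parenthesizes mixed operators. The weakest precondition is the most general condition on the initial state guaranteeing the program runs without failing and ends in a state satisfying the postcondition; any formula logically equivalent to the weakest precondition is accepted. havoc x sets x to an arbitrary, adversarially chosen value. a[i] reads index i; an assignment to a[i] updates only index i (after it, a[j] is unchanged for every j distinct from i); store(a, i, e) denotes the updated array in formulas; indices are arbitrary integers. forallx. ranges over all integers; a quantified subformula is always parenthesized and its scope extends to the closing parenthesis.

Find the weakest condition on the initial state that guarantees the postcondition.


Working backward. After the program, the postcondition 2*b - 3*b < 0 || (k == 2*u + 2*b + 1 && k - 3*b - 2 == k - u - 4) must hold; in canonical form it is b > 0 || (k == 2*b + 2*u + 1 && u == 3*b - 2).
Before b := b - 4: b > 4 || (k == 2*b + 2*u - 7 && u == 3*b - 14)
Before havoc k: forall k_1. (b > 4 || (k_1 == 2*b + 2*u - 7 && u == 3*b - 14))
Before k := b + 8: forall k_1. (b > 4 || (k_1 == 2*b + 2*u - 7 && u == 3*b - 14))
Answer: WP = forall k_1. (b > 4 || (k_1 == 2*b + 2*u - 7 && u == 3*b - 14))


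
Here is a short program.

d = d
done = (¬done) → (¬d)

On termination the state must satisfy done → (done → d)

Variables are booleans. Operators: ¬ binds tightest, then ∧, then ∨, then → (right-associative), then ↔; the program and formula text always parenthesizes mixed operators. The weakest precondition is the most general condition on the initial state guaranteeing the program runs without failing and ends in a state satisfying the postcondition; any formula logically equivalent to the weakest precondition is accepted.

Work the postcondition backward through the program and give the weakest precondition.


Working backward. After the program, done → (done → d) must hold.
Before done := (¬done) → (¬d): ((¬done) → (¬d)) → (((¬done) → (¬d)) → d)
Before d := d: ((¬done) → (¬d)) → (((¬done) → (¬d)) → d)
Answer: WP = ((¬done) → (¬d)) → (((¬done) → (¬d)) → d)


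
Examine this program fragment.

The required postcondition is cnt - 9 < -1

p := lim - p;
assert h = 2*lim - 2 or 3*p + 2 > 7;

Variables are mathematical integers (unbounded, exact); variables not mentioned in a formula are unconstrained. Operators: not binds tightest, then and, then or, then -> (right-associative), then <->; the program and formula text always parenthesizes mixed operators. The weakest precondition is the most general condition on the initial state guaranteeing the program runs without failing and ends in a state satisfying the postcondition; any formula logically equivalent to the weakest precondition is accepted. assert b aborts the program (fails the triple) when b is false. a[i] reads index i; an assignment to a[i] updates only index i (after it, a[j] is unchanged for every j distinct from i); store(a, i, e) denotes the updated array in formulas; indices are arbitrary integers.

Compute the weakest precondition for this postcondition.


Working backward. After the program, the postcondition cnt - 9 < -1 must hold; in canonical form it is cnt < 8.
Before assert h = 2*lim - 2 or 3*p + 2 > 7: (h = 2*lim - 2 or 3*p > 5) and cnt < 8
Before p := lim - p: (h = 2*lim - 2 or 3*lim > 3*p + 5) and cnt < 8
Answer: WP = (h = 2*lim - 2 or 3*lim > 3*p + 5) and cnt < 8


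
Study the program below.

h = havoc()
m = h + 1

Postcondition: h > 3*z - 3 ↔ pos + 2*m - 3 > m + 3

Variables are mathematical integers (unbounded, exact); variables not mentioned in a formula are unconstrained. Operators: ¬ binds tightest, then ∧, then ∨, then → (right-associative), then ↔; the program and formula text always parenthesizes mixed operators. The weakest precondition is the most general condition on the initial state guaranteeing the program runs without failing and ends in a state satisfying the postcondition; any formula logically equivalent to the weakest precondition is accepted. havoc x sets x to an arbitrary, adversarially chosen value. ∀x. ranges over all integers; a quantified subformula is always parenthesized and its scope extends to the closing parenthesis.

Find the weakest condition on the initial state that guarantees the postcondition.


Working backward. After the program, the postcondition h > 3*z - 3 ↔ pos + 2*m - 3 > m + 3 must hold; in canonical form it is h > 3*z - 3 ↔ m + pos > 6.
Before m := h + 1: h > 3*z - 3 ↔ h + pos > 5
Before havoc h: ∀h_1. (h_1 > 3*z - 3 ↔ h_1 + pos > 5)
Answer: WP = ∀h_1. (h_1 > 3*z - 3 ↔ h_1 + pos > 5)


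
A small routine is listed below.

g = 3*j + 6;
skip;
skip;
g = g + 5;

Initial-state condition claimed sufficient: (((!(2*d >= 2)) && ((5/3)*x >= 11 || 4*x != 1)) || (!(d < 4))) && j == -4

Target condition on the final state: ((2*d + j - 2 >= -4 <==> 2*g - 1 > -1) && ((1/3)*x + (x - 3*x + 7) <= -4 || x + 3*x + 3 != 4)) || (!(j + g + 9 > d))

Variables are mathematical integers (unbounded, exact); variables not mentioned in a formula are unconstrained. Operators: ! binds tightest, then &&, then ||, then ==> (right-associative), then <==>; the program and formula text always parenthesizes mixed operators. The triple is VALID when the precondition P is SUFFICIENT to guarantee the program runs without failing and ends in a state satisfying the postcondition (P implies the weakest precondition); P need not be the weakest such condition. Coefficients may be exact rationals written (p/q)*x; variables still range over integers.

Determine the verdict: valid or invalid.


Working backward. After the program, the postcondition ((2*d + j - 2 >= -4 <==> 2*g - 1 > -1) && ((1/3)*x + (x - 3*x + 7) <= -4 || x + 3*x + 3 != 4)) || (!(j + g + 9 > d)) must hold; in canonical form it is ((2*d + j >= -2 <==> 2*g > 0) && ((5/3)*x >= 11 || 4*x != 1)) || (!(g + j > d - 9)).
Before g := g + 5: ((2*d + j >= -2 <==> 2*g > -10) && ((5/3)*x >= 11 || 4*x != 1)) || (!(g + j > d - 14))
Before skip: ((2*d + j >= -2 <==> 2*g > -10) && ((5/3)*x >= 11 || 4*x != 1)) || (!(g + j > d - 14))
Before skip: ((2*d + j >= -2 <==> 2*g > -10) && ((5/3)*x >= 11 || 4*x != 1)) || (!(g + j > d - 14))
Before g := 3*j + 6: ((2*d + j >= -2 <==> 6*j > -22) && ((5/3)*x >= 11 || 4*x != 1)) || (!(4*j > d - 20))
The weakest precondition is ((2*d + j >= -2 <==> 6*j > -22) && ((5/3)*x >= 11 || 4*x != 1)) || (!(4*j > d - 20)).
Check whether (((!(2*d >= 2)) && ((5/3)*x >= 11 || 4*x != 1)) || (!(d < 4))) && j == -4 implies it.
Every state satisfying the precondition satisfies the weakest precondition: the implication holds.
Answer: valid


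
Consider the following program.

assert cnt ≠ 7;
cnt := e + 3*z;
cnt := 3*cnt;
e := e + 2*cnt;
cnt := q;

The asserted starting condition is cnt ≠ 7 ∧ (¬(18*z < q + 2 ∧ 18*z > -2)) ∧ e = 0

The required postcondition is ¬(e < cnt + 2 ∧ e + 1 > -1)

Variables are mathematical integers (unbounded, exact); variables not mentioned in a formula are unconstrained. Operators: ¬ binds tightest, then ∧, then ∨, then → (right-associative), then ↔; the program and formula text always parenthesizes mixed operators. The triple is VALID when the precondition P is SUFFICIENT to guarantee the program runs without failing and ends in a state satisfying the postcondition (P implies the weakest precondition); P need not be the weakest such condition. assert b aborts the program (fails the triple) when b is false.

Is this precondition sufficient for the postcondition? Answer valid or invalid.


Working backward. After the program, the postcondition ¬(e < cnt + 2 ∧ e + 1 > -1) must hold; in canonical form it is ¬(e < cnt + 2 ∧ e > -2).
Before cnt := q: ¬(e < q + 2 ∧ e > -2)
Before e := e + 2*cnt: ¬(2*cnt + e < q + 2 ∧ 2*cnt + e > -2)
Before cnt := 3*cnt: ¬(6*cnt + e < q + 2 ∧ 6*cnt + e > -2)
Before cnt := e + 3*z: ¬(7*e + 18*z < q + 2 ∧ 7*e + 18*z > -2)
Before assert cnt ≠ 7: cnt ≠ 7 ∧ (¬(7*e + 18*z < q + 2 ∧ 7*e + 18*z > -2))
The weakest precondition is cnt ≠ 7 ∧ (¬(7*e + 18*z < q + 2 ∧ 7*e + 18*z > -2)).
Check whether cnt ≠ 7 ∧ (¬(18*z < q + 2 ∧ 18*z > -2)) ∧ e = 0 implies it.
Every state satisfying the precondition satisfies the weakest precondition: the implication holds.
Answer: valid


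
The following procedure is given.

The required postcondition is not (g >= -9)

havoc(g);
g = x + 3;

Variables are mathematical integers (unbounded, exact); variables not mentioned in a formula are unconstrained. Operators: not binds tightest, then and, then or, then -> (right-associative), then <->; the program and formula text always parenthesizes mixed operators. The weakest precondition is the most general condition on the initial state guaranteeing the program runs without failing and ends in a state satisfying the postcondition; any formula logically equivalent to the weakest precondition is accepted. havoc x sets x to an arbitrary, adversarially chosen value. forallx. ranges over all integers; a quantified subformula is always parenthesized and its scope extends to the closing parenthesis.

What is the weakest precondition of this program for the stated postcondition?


Working backward. After the program, not (g >= -9) must hold.
Before g := x + 3: not (x >= -12)
Before havoc g: not (x >= -12)
Answer: WP = not (x >= -12)
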